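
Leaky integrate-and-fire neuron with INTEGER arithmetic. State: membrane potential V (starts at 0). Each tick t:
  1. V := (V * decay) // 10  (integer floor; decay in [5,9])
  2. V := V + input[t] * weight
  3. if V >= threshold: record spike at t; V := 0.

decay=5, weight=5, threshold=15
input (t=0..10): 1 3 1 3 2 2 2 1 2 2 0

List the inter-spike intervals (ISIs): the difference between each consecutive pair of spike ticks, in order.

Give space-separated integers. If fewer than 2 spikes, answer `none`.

t=0: input=1 -> V=5
t=1: input=3 -> V=0 FIRE
t=2: input=1 -> V=5
t=3: input=3 -> V=0 FIRE
t=4: input=2 -> V=10
t=5: input=2 -> V=0 FIRE
t=6: input=2 -> V=10
t=7: input=1 -> V=10
t=8: input=2 -> V=0 FIRE
t=9: input=2 -> V=10
t=10: input=0 -> V=5

Answer: 2 2 3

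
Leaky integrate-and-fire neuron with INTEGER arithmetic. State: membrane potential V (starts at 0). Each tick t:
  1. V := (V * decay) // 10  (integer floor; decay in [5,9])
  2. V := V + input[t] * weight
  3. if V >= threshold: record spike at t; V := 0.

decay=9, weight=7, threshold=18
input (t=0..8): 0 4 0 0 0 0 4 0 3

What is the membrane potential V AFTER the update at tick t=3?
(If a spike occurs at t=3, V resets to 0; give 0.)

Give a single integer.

Answer: 0

Derivation:
t=0: input=0 -> V=0
t=1: input=4 -> V=0 FIRE
t=2: input=0 -> V=0
t=3: input=0 -> V=0
t=4: input=0 -> V=0
t=5: input=0 -> V=0
t=6: input=4 -> V=0 FIRE
t=7: input=0 -> V=0
t=8: input=3 -> V=0 FIRE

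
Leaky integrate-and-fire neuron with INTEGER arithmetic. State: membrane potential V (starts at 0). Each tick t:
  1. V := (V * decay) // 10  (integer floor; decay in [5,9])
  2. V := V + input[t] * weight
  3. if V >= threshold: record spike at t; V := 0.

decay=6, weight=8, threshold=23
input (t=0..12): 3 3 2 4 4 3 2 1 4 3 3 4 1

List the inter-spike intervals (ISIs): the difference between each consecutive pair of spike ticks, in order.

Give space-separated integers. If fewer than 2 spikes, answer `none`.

Answer: 1 2 1 1 3 1 1 1

Derivation:
t=0: input=3 -> V=0 FIRE
t=1: input=3 -> V=0 FIRE
t=2: input=2 -> V=16
t=3: input=4 -> V=0 FIRE
t=4: input=4 -> V=0 FIRE
t=5: input=3 -> V=0 FIRE
t=6: input=2 -> V=16
t=7: input=1 -> V=17
t=8: input=4 -> V=0 FIRE
t=9: input=3 -> V=0 FIRE
t=10: input=3 -> V=0 FIRE
t=11: input=4 -> V=0 FIRE
t=12: input=1 -> V=8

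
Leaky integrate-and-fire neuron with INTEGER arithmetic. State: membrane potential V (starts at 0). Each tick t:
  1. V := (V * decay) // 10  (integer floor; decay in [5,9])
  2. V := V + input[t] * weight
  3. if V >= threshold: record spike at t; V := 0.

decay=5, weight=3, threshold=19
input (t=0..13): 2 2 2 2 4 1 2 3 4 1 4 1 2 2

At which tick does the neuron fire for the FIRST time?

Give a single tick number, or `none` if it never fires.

t=0: input=2 -> V=6
t=1: input=2 -> V=9
t=2: input=2 -> V=10
t=3: input=2 -> V=11
t=4: input=4 -> V=17
t=5: input=1 -> V=11
t=6: input=2 -> V=11
t=7: input=3 -> V=14
t=8: input=4 -> V=0 FIRE
t=9: input=1 -> V=3
t=10: input=4 -> V=13
t=11: input=1 -> V=9
t=12: input=2 -> V=10
t=13: input=2 -> V=11

Answer: 8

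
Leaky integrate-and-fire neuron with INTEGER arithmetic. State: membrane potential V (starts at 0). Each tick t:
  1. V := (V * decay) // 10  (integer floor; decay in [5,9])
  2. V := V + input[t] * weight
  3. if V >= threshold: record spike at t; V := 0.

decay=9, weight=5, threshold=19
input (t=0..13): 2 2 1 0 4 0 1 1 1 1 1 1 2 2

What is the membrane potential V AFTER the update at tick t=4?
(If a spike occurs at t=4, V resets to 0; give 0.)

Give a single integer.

t=0: input=2 -> V=10
t=1: input=2 -> V=0 FIRE
t=2: input=1 -> V=5
t=3: input=0 -> V=4
t=4: input=4 -> V=0 FIRE
t=5: input=0 -> V=0
t=6: input=1 -> V=5
t=7: input=1 -> V=9
t=8: input=1 -> V=13
t=9: input=1 -> V=16
t=10: input=1 -> V=0 FIRE
t=11: input=1 -> V=5
t=12: input=2 -> V=14
t=13: input=2 -> V=0 FIRE

Answer: 0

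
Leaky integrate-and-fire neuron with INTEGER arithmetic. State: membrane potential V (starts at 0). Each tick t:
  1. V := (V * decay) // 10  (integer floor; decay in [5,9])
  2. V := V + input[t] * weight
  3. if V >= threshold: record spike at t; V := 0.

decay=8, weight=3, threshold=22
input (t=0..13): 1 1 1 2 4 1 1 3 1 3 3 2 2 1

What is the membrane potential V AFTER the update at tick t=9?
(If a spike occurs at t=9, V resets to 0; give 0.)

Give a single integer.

Answer: 11

Derivation:
t=0: input=1 -> V=3
t=1: input=1 -> V=5
t=2: input=1 -> V=7
t=3: input=2 -> V=11
t=4: input=4 -> V=20
t=5: input=1 -> V=19
t=6: input=1 -> V=18
t=7: input=3 -> V=0 FIRE
t=8: input=1 -> V=3
t=9: input=3 -> V=11
t=10: input=3 -> V=17
t=11: input=2 -> V=19
t=12: input=2 -> V=21
t=13: input=1 -> V=19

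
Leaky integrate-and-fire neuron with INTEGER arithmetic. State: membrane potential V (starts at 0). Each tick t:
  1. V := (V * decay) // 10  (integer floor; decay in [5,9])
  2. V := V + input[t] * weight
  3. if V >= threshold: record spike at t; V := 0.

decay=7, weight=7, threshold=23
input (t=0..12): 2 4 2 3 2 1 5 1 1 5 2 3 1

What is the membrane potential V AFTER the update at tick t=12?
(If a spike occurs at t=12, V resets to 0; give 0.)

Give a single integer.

Answer: 7

Derivation:
t=0: input=2 -> V=14
t=1: input=4 -> V=0 FIRE
t=2: input=2 -> V=14
t=3: input=3 -> V=0 FIRE
t=4: input=2 -> V=14
t=5: input=1 -> V=16
t=6: input=5 -> V=0 FIRE
t=7: input=1 -> V=7
t=8: input=1 -> V=11
t=9: input=5 -> V=0 FIRE
t=10: input=2 -> V=14
t=11: input=3 -> V=0 FIRE
t=12: input=1 -> V=7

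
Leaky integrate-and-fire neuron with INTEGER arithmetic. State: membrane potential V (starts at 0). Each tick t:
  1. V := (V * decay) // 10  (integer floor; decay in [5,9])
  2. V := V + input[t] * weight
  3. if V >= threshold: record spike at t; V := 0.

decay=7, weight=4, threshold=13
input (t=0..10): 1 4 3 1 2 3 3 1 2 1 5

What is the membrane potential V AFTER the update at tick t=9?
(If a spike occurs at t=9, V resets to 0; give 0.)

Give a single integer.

t=0: input=1 -> V=4
t=1: input=4 -> V=0 FIRE
t=2: input=3 -> V=12
t=3: input=1 -> V=12
t=4: input=2 -> V=0 FIRE
t=5: input=3 -> V=12
t=6: input=3 -> V=0 FIRE
t=7: input=1 -> V=4
t=8: input=2 -> V=10
t=9: input=1 -> V=11
t=10: input=5 -> V=0 FIRE

Answer: 11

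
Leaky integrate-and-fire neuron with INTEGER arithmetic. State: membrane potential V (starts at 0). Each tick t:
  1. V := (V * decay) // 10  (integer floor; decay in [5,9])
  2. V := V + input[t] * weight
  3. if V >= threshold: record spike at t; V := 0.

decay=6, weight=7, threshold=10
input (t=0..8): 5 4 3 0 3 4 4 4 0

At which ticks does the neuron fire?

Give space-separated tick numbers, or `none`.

Answer: 0 1 2 4 5 6 7

Derivation:
t=0: input=5 -> V=0 FIRE
t=1: input=4 -> V=0 FIRE
t=2: input=3 -> V=0 FIRE
t=3: input=0 -> V=0
t=4: input=3 -> V=0 FIRE
t=5: input=4 -> V=0 FIRE
t=6: input=4 -> V=0 FIRE
t=7: input=4 -> V=0 FIRE
t=8: input=0 -> V=0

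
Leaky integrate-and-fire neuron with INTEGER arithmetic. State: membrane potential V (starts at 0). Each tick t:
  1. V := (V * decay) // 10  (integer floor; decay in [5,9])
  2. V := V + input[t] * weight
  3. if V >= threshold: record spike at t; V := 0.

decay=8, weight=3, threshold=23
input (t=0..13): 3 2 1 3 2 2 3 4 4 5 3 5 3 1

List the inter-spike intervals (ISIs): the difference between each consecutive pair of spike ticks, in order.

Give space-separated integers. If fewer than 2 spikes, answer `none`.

Answer: 3 3

Derivation:
t=0: input=3 -> V=9
t=1: input=2 -> V=13
t=2: input=1 -> V=13
t=3: input=3 -> V=19
t=4: input=2 -> V=21
t=5: input=2 -> V=22
t=6: input=3 -> V=0 FIRE
t=7: input=4 -> V=12
t=8: input=4 -> V=21
t=9: input=5 -> V=0 FIRE
t=10: input=3 -> V=9
t=11: input=5 -> V=22
t=12: input=3 -> V=0 FIRE
t=13: input=1 -> V=3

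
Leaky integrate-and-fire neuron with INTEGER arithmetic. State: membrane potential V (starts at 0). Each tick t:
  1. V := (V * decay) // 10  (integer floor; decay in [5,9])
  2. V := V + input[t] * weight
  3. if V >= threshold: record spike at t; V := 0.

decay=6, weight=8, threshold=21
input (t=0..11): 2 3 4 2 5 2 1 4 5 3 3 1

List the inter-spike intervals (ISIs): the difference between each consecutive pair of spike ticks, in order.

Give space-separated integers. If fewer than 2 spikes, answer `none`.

t=0: input=2 -> V=16
t=1: input=3 -> V=0 FIRE
t=2: input=4 -> V=0 FIRE
t=3: input=2 -> V=16
t=4: input=5 -> V=0 FIRE
t=5: input=2 -> V=16
t=6: input=1 -> V=17
t=7: input=4 -> V=0 FIRE
t=8: input=5 -> V=0 FIRE
t=9: input=3 -> V=0 FIRE
t=10: input=3 -> V=0 FIRE
t=11: input=1 -> V=8

Answer: 1 2 3 1 1 1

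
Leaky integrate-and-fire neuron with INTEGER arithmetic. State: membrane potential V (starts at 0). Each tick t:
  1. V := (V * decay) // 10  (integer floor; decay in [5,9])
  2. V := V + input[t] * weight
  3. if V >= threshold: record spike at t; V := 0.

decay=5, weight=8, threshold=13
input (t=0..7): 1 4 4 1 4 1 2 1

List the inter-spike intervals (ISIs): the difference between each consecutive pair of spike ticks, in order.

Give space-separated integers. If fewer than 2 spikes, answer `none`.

Answer: 1 2 2

Derivation:
t=0: input=1 -> V=8
t=1: input=4 -> V=0 FIRE
t=2: input=4 -> V=0 FIRE
t=3: input=1 -> V=8
t=4: input=4 -> V=0 FIRE
t=5: input=1 -> V=8
t=6: input=2 -> V=0 FIRE
t=7: input=1 -> V=8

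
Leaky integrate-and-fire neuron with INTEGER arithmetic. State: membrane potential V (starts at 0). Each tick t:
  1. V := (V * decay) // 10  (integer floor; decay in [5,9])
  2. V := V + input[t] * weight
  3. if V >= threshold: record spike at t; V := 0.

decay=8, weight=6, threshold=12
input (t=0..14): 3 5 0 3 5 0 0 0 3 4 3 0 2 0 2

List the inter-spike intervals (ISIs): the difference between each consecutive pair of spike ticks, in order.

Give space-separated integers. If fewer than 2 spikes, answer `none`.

Answer: 1 2 1 4 1 1 2 2

Derivation:
t=0: input=3 -> V=0 FIRE
t=1: input=5 -> V=0 FIRE
t=2: input=0 -> V=0
t=3: input=3 -> V=0 FIRE
t=4: input=5 -> V=0 FIRE
t=5: input=0 -> V=0
t=6: input=0 -> V=0
t=7: input=0 -> V=0
t=8: input=3 -> V=0 FIRE
t=9: input=4 -> V=0 FIRE
t=10: input=3 -> V=0 FIRE
t=11: input=0 -> V=0
t=12: input=2 -> V=0 FIRE
t=13: input=0 -> V=0
t=14: input=2 -> V=0 FIRE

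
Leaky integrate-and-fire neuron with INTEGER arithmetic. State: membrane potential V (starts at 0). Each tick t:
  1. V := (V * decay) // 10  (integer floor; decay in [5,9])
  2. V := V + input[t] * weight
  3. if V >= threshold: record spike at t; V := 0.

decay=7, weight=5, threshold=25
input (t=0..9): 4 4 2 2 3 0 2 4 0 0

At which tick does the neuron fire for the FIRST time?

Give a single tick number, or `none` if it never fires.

t=0: input=4 -> V=20
t=1: input=4 -> V=0 FIRE
t=2: input=2 -> V=10
t=3: input=2 -> V=17
t=4: input=3 -> V=0 FIRE
t=5: input=0 -> V=0
t=6: input=2 -> V=10
t=7: input=4 -> V=0 FIRE
t=8: input=0 -> V=0
t=9: input=0 -> V=0

Answer: 1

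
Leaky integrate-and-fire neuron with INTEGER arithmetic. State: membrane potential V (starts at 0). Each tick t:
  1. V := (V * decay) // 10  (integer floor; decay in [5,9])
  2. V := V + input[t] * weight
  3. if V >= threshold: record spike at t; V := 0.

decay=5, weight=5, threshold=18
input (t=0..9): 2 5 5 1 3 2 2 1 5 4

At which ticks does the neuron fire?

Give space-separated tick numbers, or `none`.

t=0: input=2 -> V=10
t=1: input=5 -> V=0 FIRE
t=2: input=5 -> V=0 FIRE
t=3: input=1 -> V=5
t=4: input=3 -> V=17
t=5: input=2 -> V=0 FIRE
t=6: input=2 -> V=10
t=7: input=1 -> V=10
t=8: input=5 -> V=0 FIRE
t=9: input=4 -> V=0 FIRE

Answer: 1 2 5 8 9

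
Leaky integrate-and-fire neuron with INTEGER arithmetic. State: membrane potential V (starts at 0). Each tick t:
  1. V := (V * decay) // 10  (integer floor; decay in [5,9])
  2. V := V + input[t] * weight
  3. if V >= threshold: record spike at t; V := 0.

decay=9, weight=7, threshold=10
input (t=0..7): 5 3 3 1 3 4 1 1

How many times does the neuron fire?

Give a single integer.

Answer: 6

Derivation:
t=0: input=5 -> V=0 FIRE
t=1: input=3 -> V=0 FIRE
t=2: input=3 -> V=0 FIRE
t=3: input=1 -> V=7
t=4: input=3 -> V=0 FIRE
t=5: input=4 -> V=0 FIRE
t=6: input=1 -> V=7
t=7: input=1 -> V=0 FIRE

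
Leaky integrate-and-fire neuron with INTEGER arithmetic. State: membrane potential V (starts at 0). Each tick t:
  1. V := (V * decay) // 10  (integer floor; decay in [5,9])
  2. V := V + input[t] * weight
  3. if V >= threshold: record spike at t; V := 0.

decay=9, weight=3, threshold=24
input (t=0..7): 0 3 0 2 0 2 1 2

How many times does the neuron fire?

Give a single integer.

t=0: input=0 -> V=0
t=1: input=3 -> V=9
t=2: input=0 -> V=8
t=3: input=2 -> V=13
t=4: input=0 -> V=11
t=5: input=2 -> V=15
t=6: input=1 -> V=16
t=7: input=2 -> V=20

Answer: 0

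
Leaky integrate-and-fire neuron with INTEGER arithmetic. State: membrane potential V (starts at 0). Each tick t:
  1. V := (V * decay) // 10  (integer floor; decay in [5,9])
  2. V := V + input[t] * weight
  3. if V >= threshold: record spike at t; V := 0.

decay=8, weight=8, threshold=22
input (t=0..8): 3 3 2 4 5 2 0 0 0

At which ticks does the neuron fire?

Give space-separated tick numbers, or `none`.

t=0: input=3 -> V=0 FIRE
t=1: input=3 -> V=0 FIRE
t=2: input=2 -> V=16
t=3: input=4 -> V=0 FIRE
t=4: input=5 -> V=0 FIRE
t=5: input=2 -> V=16
t=6: input=0 -> V=12
t=7: input=0 -> V=9
t=8: input=0 -> V=7

Answer: 0 1 3 4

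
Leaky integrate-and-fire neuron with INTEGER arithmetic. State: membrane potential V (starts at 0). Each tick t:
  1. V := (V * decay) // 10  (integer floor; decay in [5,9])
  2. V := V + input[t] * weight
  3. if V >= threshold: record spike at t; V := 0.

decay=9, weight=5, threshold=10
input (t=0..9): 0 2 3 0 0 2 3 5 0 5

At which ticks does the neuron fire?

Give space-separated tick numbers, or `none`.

t=0: input=0 -> V=0
t=1: input=2 -> V=0 FIRE
t=2: input=3 -> V=0 FIRE
t=3: input=0 -> V=0
t=4: input=0 -> V=0
t=5: input=2 -> V=0 FIRE
t=6: input=3 -> V=0 FIRE
t=7: input=5 -> V=0 FIRE
t=8: input=0 -> V=0
t=9: input=5 -> V=0 FIRE

Answer: 1 2 5 6 7 9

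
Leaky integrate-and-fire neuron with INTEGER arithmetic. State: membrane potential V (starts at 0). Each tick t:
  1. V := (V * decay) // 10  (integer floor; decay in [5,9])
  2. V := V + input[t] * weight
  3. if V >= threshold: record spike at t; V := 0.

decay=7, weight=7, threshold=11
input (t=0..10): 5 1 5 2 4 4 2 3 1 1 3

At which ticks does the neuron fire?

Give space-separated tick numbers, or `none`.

t=0: input=5 -> V=0 FIRE
t=1: input=1 -> V=7
t=2: input=5 -> V=0 FIRE
t=3: input=2 -> V=0 FIRE
t=4: input=4 -> V=0 FIRE
t=5: input=4 -> V=0 FIRE
t=6: input=2 -> V=0 FIRE
t=7: input=3 -> V=0 FIRE
t=8: input=1 -> V=7
t=9: input=1 -> V=0 FIRE
t=10: input=3 -> V=0 FIRE

Answer: 0 2 3 4 5 6 7 9 10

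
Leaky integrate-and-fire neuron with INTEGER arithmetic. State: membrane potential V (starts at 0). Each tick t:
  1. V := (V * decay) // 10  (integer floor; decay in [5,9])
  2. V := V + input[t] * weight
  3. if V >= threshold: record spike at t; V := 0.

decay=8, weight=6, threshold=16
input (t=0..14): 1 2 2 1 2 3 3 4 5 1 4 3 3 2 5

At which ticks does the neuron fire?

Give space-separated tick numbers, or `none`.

t=0: input=1 -> V=6
t=1: input=2 -> V=0 FIRE
t=2: input=2 -> V=12
t=3: input=1 -> V=15
t=4: input=2 -> V=0 FIRE
t=5: input=3 -> V=0 FIRE
t=6: input=3 -> V=0 FIRE
t=7: input=4 -> V=0 FIRE
t=8: input=5 -> V=0 FIRE
t=9: input=1 -> V=6
t=10: input=4 -> V=0 FIRE
t=11: input=3 -> V=0 FIRE
t=12: input=3 -> V=0 FIRE
t=13: input=2 -> V=12
t=14: input=5 -> V=0 FIRE

Answer: 1 4 5 6 7 8 10 11 12 14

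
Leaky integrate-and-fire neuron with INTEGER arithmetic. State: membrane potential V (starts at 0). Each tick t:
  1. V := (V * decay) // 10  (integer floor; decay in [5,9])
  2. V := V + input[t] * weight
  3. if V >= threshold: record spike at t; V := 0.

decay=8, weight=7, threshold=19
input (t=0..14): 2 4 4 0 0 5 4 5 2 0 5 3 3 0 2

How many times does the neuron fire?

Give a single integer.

t=0: input=2 -> V=14
t=1: input=4 -> V=0 FIRE
t=2: input=4 -> V=0 FIRE
t=3: input=0 -> V=0
t=4: input=0 -> V=0
t=5: input=5 -> V=0 FIRE
t=6: input=4 -> V=0 FIRE
t=7: input=5 -> V=0 FIRE
t=8: input=2 -> V=14
t=9: input=0 -> V=11
t=10: input=5 -> V=0 FIRE
t=11: input=3 -> V=0 FIRE
t=12: input=3 -> V=0 FIRE
t=13: input=0 -> V=0
t=14: input=2 -> V=14

Answer: 8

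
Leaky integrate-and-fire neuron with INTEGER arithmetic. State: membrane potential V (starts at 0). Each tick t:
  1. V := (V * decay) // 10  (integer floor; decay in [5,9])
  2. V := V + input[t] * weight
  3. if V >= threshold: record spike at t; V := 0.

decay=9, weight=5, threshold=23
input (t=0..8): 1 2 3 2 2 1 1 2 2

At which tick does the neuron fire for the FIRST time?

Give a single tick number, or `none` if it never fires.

Answer: 2

Derivation:
t=0: input=1 -> V=5
t=1: input=2 -> V=14
t=2: input=3 -> V=0 FIRE
t=3: input=2 -> V=10
t=4: input=2 -> V=19
t=5: input=1 -> V=22
t=6: input=1 -> V=0 FIRE
t=7: input=2 -> V=10
t=8: input=2 -> V=19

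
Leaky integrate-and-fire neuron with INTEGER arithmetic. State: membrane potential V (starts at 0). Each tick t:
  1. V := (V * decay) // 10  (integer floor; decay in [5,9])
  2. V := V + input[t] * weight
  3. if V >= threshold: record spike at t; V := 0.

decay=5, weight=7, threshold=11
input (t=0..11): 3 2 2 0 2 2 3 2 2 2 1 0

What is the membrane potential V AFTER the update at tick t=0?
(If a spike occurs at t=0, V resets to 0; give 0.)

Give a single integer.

t=0: input=3 -> V=0 FIRE
t=1: input=2 -> V=0 FIRE
t=2: input=2 -> V=0 FIRE
t=3: input=0 -> V=0
t=4: input=2 -> V=0 FIRE
t=5: input=2 -> V=0 FIRE
t=6: input=3 -> V=0 FIRE
t=7: input=2 -> V=0 FIRE
t=8: input=2 -> V=0 FIRE
t=9: input=2 -> V=0 FIRE
t=10: input=1 -> V=7
t=11: input=0 -> V=3

Answer: 0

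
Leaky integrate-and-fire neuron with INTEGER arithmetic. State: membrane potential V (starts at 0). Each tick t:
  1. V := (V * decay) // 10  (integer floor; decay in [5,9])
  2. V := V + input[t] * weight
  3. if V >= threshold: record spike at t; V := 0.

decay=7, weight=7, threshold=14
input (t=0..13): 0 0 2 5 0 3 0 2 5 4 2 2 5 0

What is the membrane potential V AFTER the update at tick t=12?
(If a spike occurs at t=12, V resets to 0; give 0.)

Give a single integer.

Answer: 0

Derivation:
t=0: input=0 -> V=0
t=1: input=0 -> V=0
t=2: input=2 -> V=0 FIRE
t=3: input=5 -> V=0 FIRE
t=4: input=0 -> V=0
t=5: input=3 -> V=0 FIRE
t=6: input=0 -> V=0
t=7: input=2 -> V=0 FIRE
t=8: input=5 -> V=0 FIRE
t=9: input=4 -> V=0 FIRE
t=10: input=2 -> V=0 FIRE
t=11: input=2 -> V=0 FIRE
t=12: input=5 -> V=0 FIRE
t=13: input=0 -> V=0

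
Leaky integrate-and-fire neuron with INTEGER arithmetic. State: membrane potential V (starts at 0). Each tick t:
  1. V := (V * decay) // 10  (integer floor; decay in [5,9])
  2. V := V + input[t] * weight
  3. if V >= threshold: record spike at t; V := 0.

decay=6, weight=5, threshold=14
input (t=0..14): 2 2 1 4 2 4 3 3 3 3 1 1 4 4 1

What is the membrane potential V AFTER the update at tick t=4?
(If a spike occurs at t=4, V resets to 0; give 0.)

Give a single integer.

Answer: 10

Derivation:
t=0: input=2 -> V=10
t=1: input=2 -> V=0 FIRE
t=2: input=1 -> V=5
t=3: input=4 -> V=0 FIRE
t=4: input=2 -> V=10
t=5: input=4 -> V=0 FIRE
t=6: input=3 -> V=0 FIRE
t=7: input=3 -> V=0 FIRE
t=8: input=3 -> V=0 FIRE
t=9: input=3 -> V=0 FIRE
t=10: input=1 -> V=5
t=11: input=1 -> V=8
t=12: input=4 -> V=0 FIRE
t=13: input=4 -> V=0 FIRE
t=14: input=1 -> V=5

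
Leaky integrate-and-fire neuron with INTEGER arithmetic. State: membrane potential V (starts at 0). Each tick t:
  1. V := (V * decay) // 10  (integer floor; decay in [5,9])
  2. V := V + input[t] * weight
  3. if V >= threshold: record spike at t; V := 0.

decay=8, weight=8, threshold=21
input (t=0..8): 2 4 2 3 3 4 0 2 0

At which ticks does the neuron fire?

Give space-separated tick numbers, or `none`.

Answer: 1 3 4 5

Derivation:
t=0: input=2 -> V=16
t=1: input=4 -> V=0 FIRE
t=2: input=2 -> V=16
t=3: input=3 -> V=0 FIRE
t=4: input=3 -> V=0 FIRE
t=5: input=4 -> V=0 FIRE
t=6: input=0 -> V=0
t=7: input=2 -> V=16
t=8: input=0 -> V=12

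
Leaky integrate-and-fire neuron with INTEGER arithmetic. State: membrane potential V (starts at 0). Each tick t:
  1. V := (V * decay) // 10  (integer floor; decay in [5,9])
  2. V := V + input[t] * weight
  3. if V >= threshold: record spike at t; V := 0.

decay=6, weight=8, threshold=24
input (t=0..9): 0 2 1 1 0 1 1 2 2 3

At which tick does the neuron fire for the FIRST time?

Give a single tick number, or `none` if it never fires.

Answer: 7

Derivation:
t=0: input=0 -> V=0
t=1: input=2 -> V=16
t=2: input=1 -> V=17
t=3: input=1 -> V=18
t=4: input=0 -> V=10
t=5: input=1 -> V=14
t=6: input=1 -> V=16
t=7: input=2 -> V=0 FIRE
t=8: input=2 -> V=16
t=9: input=3 -> V=0 FIRE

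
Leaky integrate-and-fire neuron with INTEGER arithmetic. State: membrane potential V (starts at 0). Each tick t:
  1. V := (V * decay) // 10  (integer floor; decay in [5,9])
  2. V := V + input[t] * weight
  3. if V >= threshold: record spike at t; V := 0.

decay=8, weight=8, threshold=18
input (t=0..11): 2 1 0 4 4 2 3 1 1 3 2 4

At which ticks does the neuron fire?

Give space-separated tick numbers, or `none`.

t=0: input=2 -> V=16
t=1: input=1 -> V=0 FIRE
t=2: input=0 -> V=0
t=3: input=4 -> V=0 FIRE
t=4: input=4 -> V=0 FIRE
t=5: input=2 -> V=16
t=6: input=3 -> V=0 FIRE
t=7: input=1 -> V=8
t=8: input=1 -> V=14
t=9: input=3 -> V=0 FIRE
t=10: input=2 -> V=16
t=11: input=4 -> V=0 FIRE

Answer: 1 3 4 6 9 11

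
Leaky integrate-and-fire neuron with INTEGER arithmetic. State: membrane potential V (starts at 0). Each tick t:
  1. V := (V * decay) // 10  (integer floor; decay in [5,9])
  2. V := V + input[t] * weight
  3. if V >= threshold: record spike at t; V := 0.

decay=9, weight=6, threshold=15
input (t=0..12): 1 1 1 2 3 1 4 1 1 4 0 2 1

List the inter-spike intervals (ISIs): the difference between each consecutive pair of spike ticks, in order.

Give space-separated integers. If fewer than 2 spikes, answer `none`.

Answer: 2 2 3 3

Derivation:
t=0: input=1 -> V=6
t=1: input=1 -> V=11
t=2: input=1 -> V=0 FIRE
t=3: input=2 -> V=12
t=4: input=3 -> V=0 FIRE
t=5: input=1 -> V=6
t=6: input=4 -> V=0 FIRE
t=7: input=1 -> V=6
t=8: input=1 -> V=11
t=9: input=4 -> V=0 FIRE
t=10: input=0 -> V=0
t=11: input=2 -> V=12
t=12: input=1 -> V=0 FIRE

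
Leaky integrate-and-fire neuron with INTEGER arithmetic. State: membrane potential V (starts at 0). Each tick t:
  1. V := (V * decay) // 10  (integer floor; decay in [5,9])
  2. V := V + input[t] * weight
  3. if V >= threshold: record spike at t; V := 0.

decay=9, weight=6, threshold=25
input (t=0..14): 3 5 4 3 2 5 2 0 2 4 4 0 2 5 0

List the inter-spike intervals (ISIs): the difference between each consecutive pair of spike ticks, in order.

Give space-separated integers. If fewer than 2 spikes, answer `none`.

Answer: 2 2 4 3 1

Derivation:
t=0: input=3 -> V=18
t=1: input=5 -> V=0 FIRE
t=2: input=4 -> V=24
t=3: input=3 -> V=0 FIRE
t=4: input=2 -> V=12
t=5: input=5 -> V=0 FIRE
t=6: input=2 -> V=12
t=7: input=0 -> V=10
t=8: input=2 -> V=21
t=9: input=4 -> V=0 FIRE
t=10: input=4 -> V=24
t=11: input=0 -> V=21
t=12: input=2 -> V=0 FIRE
t=13: input=5 -> V=0 FIRE
t=14: input=0 -> V=0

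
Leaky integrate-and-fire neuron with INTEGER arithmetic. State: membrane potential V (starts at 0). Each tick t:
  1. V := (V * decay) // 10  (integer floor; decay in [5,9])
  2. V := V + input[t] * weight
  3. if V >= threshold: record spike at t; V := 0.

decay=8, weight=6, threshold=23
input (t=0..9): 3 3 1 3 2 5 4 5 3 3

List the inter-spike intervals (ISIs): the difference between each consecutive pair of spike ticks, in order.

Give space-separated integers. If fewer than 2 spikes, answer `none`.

Answer: 3 1 1 1 2

Derivation:
t=0: input=3 -> V=18
t=1: input=3 -> V=0 FIRE
t=2: input=1 -> V=6
t=3: input=3 -> V=22
t=4: input=2 -> V=0 FIRE
t=5: input=5 -> V=0 FIRE
t=6: input=4 -> V=0 FIRE
t=7: input=5 -> V=0 FIRE
t=8: input=3 -> V=18
t=9: input=3 -> V=0 FIRE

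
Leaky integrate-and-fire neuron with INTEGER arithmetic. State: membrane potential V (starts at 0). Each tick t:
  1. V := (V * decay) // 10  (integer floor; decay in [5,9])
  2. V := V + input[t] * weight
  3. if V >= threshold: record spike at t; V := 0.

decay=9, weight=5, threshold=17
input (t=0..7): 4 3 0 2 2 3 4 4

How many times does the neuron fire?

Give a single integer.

t=0: input=4 -> V=0 FIRE
t=1: input=3 -> V=15
t=2: input=0 -> V=13
t=3: input=2 -> V=0 FIRE
t=4: input=2 -> V=10
t=5: input=3 -> V=0 FIRE
t=6: input=4 -> V=0 FIRE
t=7: input=4 -> V=0 FIRE

Answer: 5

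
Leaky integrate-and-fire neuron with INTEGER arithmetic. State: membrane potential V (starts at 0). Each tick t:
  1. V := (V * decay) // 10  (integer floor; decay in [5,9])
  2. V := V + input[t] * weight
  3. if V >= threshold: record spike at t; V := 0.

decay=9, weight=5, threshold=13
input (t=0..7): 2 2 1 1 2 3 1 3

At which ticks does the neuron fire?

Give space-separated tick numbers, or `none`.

t=0: input=2 -> V=10
t=1: input=2 -> V=0 FIRE
t=2: input=1 -> V=5
t=3: input=1 -> V=9
t=4: input=2 -> V=0 FIRE
t=5: input=3 -> V=0 FIRE
t=6: input=1 -> V=5
t=7: input=3 -> V=0 FIRE

Answer: 1 4 5 7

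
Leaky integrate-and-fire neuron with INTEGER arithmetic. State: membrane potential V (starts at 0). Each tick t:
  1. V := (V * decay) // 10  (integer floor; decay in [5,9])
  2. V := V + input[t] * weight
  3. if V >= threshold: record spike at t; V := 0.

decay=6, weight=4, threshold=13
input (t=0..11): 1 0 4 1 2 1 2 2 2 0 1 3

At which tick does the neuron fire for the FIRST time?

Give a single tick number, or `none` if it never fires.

Answer: 2

Derivation:
t=0: input=1 -> V=4
t=1: input=0 -> V=2
t=2: input=4 -> V=0 FIRE
t=3: input=1 -> V=4
t=4: input=2 -> V=10
t=5: input=1 -> V=10
t=6: input=2 -> V=0 FIRE
t=7: input=2 -> V=8
t=8: input=2 -> V=12
t=9: input=0 -> V=7
t=10: input=1 -> V=8
t=11: input=3 -> V=0 FIRE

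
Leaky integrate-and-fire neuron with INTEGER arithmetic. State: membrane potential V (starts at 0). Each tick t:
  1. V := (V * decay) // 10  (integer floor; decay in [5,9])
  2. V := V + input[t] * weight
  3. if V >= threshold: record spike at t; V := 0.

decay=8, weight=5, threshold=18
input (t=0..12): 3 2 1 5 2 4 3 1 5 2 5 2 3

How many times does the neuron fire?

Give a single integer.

t=0: input=3 -> V=15
t=1: input=2 -> V=0 FIRE
t=2: input=1 -> V=5
t=3: input=5 -> V=0 FIRE
t=4: input=2 -> V=10
t=5: input=4 -> V=0 FIRE
t=6: input=3 -> V=15
t=7: input=1 -> V=17
t=8: input=5 -> V=0 FIRE
t=9: input=2 -> V=10
t=10: input=5 -> V=0 FIRE
t=11: input=2 -> V=10
t=12: input=3 -> V=0 FIRE

Answer: 6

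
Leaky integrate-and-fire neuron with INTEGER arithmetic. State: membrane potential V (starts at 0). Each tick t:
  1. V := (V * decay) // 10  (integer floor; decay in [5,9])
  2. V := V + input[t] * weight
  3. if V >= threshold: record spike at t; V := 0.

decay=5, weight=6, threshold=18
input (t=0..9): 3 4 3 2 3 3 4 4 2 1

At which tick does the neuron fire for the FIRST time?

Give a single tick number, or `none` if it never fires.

Answer: 0

Derivation:
t=0: input=3 -> V=0 FIRE
t=1: input=4 -> V=0 FIRE
t=2: input=3 -> V=0 FIRE
t=3: input=2 -> V=12
t=4: input=3 -> V=0 FIRE
t=5: input=3 -> V=0 FIRE
t=6: input=4 -> V=0 FIRE
t=7: input=4 -> V=0 FIRE
t=8: input=2 -> V=12
t=9: input=1 -> V=12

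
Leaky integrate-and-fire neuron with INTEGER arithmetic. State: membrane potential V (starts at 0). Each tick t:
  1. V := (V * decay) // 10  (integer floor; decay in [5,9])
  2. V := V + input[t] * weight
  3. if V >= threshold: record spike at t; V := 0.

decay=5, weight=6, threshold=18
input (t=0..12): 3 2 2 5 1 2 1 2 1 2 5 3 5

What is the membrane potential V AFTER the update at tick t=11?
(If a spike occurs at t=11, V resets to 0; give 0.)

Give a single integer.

t=0: input=3 -> V=0 FIRE
t=1: input=2 -> V=12
t=2: input=2 -> V=0 FIRE
t=3: input=5 -> V=0 FIRE
t=4: input=1 -> V=6
t=5: input=2 -> V=15
t=6: input=1 -> V=13
t=7: input=2 -> V=0 FIRE
t=8: input=1 -> V=6
t=9: input=2 -> V=15
t=10: input=5 -> V=0 FIRE
t=11: input=3 -> V=0 FIRE
t=12: input=5 -> V=0 FIRE

Answer: 0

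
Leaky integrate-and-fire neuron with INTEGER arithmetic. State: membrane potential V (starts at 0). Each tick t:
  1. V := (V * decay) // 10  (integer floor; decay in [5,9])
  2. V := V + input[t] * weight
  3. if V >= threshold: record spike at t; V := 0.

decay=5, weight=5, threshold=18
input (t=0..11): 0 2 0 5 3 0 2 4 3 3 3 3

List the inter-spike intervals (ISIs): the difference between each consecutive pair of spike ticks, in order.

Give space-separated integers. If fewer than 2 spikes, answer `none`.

t=0: input=0 -> V=0
t=1: input=2 -> V=10
t=2: input=0 -> V=5
t=3: input=5 -> V=0 FIRE
t=4: input=3 -> V=15
t=5: input=0 -> V=7
t=6: input=2 -> V=13
t=7: input=4 -> V=0 FIRE
t=8: input=3 -> V=15
t=9: input=3 -> V=0 FIRE
t=10: input=3 -> V=15
t=11: input=3 -> V=0 FIRE

Answer: 4 2 2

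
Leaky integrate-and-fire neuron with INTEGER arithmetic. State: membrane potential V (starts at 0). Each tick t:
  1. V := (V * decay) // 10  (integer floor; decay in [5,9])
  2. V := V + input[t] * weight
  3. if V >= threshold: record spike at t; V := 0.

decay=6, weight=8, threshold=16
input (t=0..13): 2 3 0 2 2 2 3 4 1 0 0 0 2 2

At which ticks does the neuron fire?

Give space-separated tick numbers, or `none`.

Answer: 0 1 3 4 5 6 7 12 13

Derivation:
t=0: input=2 -> V=0 FIRE
t=1: input=3 -> V=0 FIRE
t=2: input=0 -> V=0
t=3: input=2 -> V=0 FIRE
t=4: input=2 -> V=0 FIRE
t=5: input=2 -> V=0 FIRE
t=6: input=3 -> V=0 FIRE
t=7: input=4 -> V=0 FIRE
t=8: input=1 -> V=8
t=9: input=0 -> V=4
t=10: input=0 -> V=2
t=11: input=0 -> V=1
t=12: input=2 -> V=0 FIRE
t=13: input=2 -> V=0 FIRE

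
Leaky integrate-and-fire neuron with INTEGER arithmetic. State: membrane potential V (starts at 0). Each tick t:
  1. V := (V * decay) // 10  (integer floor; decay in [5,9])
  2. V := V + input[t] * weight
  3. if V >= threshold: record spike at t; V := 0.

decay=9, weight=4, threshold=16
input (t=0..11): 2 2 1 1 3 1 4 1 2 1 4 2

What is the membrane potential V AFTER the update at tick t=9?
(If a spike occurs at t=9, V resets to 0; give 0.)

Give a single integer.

Answer: 13

Derivation:
t=0: input=2 -> V=8
t=1: input=2 -> V=15
t=2: input=1 -> V=0 FIRE
t=3: input=1 -> V=4
t=4: input=3 -> V=15
t=5: input=1 -> V=0 FIRE
t=6: input=4 -> V=0 FIRE
t=7: input=1 -> V=4
t=8: input=2 -> V=11
t=9: input=1 -> V=13
t=10: input=4 -> V=0 FIRE
t=11: input=2 -> V=8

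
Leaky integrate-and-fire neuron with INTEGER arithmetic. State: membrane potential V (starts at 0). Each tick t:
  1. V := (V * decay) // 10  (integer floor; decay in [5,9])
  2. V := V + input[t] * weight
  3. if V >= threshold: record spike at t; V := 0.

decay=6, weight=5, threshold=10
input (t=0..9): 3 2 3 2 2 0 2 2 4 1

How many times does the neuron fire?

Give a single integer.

t=0: input=3 -> V=0 FIRE
t=1: input=2 -> V=0 FIRE
t=2: input=3 -> V=0 FIRE
t=3: input=2 -> V=0 FIRE
t=4: input=2 -> V=0 FIRE
t=5: input=0 -> V=0
t=6: input=2 -> V=0 FIRE
t=7: input=2 -> V=0 FIRE
t=8: input=4 -> V=0 FIRE
t=9: input=1 -> V=5

Answer: 8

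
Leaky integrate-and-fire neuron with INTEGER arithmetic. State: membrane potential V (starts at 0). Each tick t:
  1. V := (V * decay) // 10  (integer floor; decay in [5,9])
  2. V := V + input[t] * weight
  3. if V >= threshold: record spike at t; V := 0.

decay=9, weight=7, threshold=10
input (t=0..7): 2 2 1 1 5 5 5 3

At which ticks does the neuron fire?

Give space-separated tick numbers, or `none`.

t=0: input=2 -> V=0 FIRE
t=1: input=2 -> V=0 FIRE
t=2: input=1 -> V=7
t=3: input=1 -> V=0 FIRE
t=4: input=5 -> V=0 FIRE
t=5: input=5 -> V=0 FIRE
t=6: input=5 -> V=0 FIRE
t=7: input=3 -> V=0 FIRE

Answer: 0 1 3 4 5 6 7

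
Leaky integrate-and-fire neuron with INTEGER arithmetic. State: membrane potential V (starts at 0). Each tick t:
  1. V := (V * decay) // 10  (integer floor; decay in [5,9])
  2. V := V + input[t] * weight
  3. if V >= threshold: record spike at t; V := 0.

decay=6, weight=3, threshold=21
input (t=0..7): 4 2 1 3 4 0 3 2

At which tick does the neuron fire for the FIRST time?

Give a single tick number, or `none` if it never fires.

Answer: 4

Derivation:
t=0: input=4 -> V=12
t=1: input=2 -> V=13
t=2: input=1 -> V=10
t=3: input=3 -> V=15
t=4: input=4 -> V=0 FIRE
t=5: input=0 -> V=0
t=6: input=3 -> V=9
t=7: input=2 -> V=11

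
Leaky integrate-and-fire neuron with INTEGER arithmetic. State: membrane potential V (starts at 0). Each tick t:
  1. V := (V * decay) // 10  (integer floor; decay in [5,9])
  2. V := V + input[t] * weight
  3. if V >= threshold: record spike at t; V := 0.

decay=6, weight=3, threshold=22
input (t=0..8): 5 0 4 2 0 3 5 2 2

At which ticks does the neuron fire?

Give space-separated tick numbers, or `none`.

t=0: input=5 -> V=15
t=1: input=0 -> V=9
t=2: input=4 -> V=17
t=3: input=2 -> V=16
t=4: input=0 -> V=9
t=5: input=3 -> V=14
t=6: input=5 -> V=0 FIRE
t=7: input=2 -> V=6
t=8: input=2 -> V=9

Answer: 6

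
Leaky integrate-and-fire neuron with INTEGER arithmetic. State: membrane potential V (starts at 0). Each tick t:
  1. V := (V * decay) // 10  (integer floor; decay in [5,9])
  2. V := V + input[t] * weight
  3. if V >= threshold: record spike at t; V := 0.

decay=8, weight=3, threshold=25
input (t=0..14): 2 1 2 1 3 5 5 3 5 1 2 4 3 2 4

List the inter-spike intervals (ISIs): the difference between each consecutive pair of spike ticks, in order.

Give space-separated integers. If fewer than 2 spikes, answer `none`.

Answer: 3 6

Derivation:
t=0: input=2 -> V=6
t=1: input=1 -> V=7
t=2: input=2 -> V=11
t=3: input=1 -> V=11
t=4: input=3 -> V=17
t=5: input=5 -> V=0 FIRE
t=6: input=5 -> V=15
t=7: input=3 -> V=21
t=8: input=5 -> V=0 FIRE
t=9: input=1 -> V=3
t=10: input=2 -> V=8
t=11: input=4 -> V=18
t=12: input=3 -> V=23
t=13: input=2 -> V=24
t=14: input=4 -> V=0 FIRE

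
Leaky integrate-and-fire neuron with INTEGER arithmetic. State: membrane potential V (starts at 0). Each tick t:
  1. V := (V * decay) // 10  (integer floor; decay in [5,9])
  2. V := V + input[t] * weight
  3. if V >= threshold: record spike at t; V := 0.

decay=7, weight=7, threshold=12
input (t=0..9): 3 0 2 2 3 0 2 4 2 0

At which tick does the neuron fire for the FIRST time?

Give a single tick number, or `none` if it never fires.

Answer: 0

Derivation:
t=0: input=3 -> V=0 FIRE
t=1: input=0 -> V=0
t=2: input=2 -> V=0 FIRE
t=3: input=2 -> V=0 FIRE
t=4: input=3 -> V=0 FIRE
t=5: input=0 -> V=0
t=6: input=2 -> V=0 FIRE
t=7: input=4 -> V=0 FIRE
t=8: input=2 -> V=0 FIRE
t=9: input=0 -> V=0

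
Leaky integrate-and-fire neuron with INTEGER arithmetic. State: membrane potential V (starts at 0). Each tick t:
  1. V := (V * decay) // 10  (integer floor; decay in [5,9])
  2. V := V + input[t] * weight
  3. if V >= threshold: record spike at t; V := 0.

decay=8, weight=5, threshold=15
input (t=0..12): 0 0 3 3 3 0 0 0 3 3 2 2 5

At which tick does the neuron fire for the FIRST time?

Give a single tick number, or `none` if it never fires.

t=0: input=0 -> V=0
t=1: input=0 -> V=0
t=2: input=3 -> V=0 FIRE
t=3: input=3 -> V=0 FIRE
t=4: input=3 -> V=0 FIRE
t=5: input=0 -> V=0
t=6: input=0 -> V=0
t=7: input=0 -> V=0
t=8: input=3 -> V=0 FIRE
t=9: input=3 -> V=0 FIRE
t=10: input=2 -> V=10
t=11: input=2 -> V=0 FIRE
t=12: input=5 -> V=0 FIRE

Answer: 2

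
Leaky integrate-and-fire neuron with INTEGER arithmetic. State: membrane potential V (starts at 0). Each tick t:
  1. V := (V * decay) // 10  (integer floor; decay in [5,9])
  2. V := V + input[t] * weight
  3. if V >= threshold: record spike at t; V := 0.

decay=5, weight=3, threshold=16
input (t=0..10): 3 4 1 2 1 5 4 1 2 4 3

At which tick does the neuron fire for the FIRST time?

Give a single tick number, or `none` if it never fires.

Answer: 1

Derivation:
t=0: input=3 -> V=9
t=1: input=4 -> V=0 FIRE
t=2: input=1 -> V=3
t=3: input=2 -> V=7
t=4: input=1 -> V=6
t=5: input=5 -> V=0 FIRE
t=6: input=4 -> V=12
t=7: input=1 -> V=9
t=8: input=2 -> V=10
t=9: input=4 -> V=0 FIRE
t=10: input=3 -> V=9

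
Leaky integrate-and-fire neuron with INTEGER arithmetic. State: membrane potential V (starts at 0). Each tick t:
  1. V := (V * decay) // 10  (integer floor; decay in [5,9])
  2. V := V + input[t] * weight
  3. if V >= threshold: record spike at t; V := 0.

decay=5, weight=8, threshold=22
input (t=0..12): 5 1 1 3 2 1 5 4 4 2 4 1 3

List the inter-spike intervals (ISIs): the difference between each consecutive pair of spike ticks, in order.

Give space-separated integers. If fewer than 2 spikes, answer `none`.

Answer: 3 3 1 1 2 2

Derivation:
t=0: input=5 -> V=0 FIRE
t=1: input=1 -> V=8
t=2: input=1 -> V=12
t=3: input=3 -> V=0 FIRE
t=4: input=2 -> V=16
t=5: input=1 -> V=16
t=6: input=5 -> V=0 FIRE
t=7: input=4 -> V=0 FIRE
t=8: input=4 -> V=0 FIRE
t=9: input=2 -> V=16
t=10: input=4 -> V=0 FIRE
t=11: input=1 -> V=8
t=12: input=3 -> V=0 FIRE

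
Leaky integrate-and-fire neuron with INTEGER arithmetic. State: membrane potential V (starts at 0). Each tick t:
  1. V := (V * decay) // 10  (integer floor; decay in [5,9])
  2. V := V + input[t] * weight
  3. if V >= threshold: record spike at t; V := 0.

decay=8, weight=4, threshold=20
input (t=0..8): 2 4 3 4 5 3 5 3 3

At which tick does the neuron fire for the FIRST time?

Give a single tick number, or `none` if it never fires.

Answer: 1

Derivation:
t=0: input=2 -> V=8
t=1: input=4 -> V=0 FIRE
t=2: input=3 -> V=12
t=3: input=4 -> V=0 FIRE
t=4: input=5 -> V=0 FIRE
t=5: input=3 -> V=12
t=6: input=5 -> V=0 FIRE
t=7: input=3 -> V=12
t=8: input=3 -> V=0 FIRE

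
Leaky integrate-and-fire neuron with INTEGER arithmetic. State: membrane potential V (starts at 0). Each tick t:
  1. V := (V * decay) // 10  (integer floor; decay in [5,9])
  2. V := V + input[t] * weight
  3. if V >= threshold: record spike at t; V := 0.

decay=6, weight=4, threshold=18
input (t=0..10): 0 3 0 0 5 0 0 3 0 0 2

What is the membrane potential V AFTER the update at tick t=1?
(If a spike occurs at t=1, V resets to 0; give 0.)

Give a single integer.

t=0: input=0 -> V=0
t=1: input=3 -> V=12
t=2: input=0 -> V=7
t=3: input=0 -> V=4
t=4: input=5 -> V=0 FIRE
t=5: input=0 -> V=0
t=6: input=0 -> V=0
t=7: input=3 -> V=12
t=8: input=0 -> V=7
t=9: input=0 -> V=4
t=10: input=2 -> V=10

Answer: 12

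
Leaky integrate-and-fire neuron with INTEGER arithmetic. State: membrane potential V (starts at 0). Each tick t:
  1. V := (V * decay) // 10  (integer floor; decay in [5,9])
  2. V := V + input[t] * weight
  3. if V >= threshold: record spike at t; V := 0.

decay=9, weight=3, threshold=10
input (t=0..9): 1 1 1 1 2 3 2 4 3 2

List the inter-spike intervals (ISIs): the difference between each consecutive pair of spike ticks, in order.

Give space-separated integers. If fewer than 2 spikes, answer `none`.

Answer: 2 1 2

Derivation:
t=0: input=1 -> V=3
t=1: input=1 -> V=5
t=2: input=1 -> V=7
t=3: input=1 -> V=9
t=4: input=2 -> V=0 FIRE
t=5: input=3 -> V=9
t=6: input=2 -> V=0 FIRE
t=7: input=4 -> V=0 FIRE
t=8: input=3 -> V=9
t=9: input=2 -> V=0 FIRE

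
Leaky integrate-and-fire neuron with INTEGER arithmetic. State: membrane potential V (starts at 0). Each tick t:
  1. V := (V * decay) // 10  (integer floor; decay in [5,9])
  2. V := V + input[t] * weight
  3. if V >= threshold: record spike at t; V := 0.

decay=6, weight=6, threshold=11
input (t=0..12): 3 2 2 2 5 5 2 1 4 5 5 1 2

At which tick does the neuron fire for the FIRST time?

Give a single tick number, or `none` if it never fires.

t=0: input=3 -> V=0 FIRE
t=1: input=2 -> V=0 FIRE
t=2: input=2 -> V=0 FIRE
t=3: input=2 -> V=0 FIRE
t=4: input=5 -> V=0 FIRE
t=5: input=5 -> V=0 FIRE
t=6: input=2 -> V=0 FIRE
t=7: input=1 -> V=6
t=8: input=4 -> V=0 FIRE
t=9: input=5 -> V=0 FIRE
t=10: input=5 -> V=0 FIRE
t=11: input=1 -> V=6
t=12: input=2 -> V=0 FIRE

Answer: 0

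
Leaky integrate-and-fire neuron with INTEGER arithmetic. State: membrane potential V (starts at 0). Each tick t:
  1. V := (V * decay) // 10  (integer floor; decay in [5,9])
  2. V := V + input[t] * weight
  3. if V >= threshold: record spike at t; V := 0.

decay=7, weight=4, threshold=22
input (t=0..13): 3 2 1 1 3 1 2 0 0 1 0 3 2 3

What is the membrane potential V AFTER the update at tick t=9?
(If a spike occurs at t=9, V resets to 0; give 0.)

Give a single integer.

Answer: 10

Derivation:
t=0: input=3 -> V=12
t=1: input=2 -> V=16
t=2: input=1 -> V=15
t=3: input=1 -> V=14
t=4: input=3 -> V=21
t=5: input=1 -> V=18
t=6: input=2 -> V=20
t=7: input=0 -> V=14
t=8: input=0 -> V=9
t=9: input=1 -> V=10
t=10: input=0 -> V=7
t=11: input=3 -> V=16
t=12: input=2 -> V=19
t=13: input=3 -> V=0 FIRE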